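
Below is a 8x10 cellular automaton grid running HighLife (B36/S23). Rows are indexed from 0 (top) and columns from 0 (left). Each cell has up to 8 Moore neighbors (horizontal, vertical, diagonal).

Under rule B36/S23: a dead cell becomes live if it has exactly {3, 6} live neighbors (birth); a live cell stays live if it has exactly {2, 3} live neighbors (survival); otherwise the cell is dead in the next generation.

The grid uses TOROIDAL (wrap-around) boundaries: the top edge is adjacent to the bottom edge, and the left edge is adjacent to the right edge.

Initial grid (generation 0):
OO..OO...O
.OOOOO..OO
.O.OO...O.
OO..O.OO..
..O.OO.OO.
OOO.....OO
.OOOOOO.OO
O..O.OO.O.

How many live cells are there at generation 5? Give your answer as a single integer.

Answer: 28

Derivation:
Simulating step by step:
Generation 0 (given above): 44 live cells
Generation 1: 19 live cells
.......O..
O.......O.
..O...O.O.
OO....O..O
.OO.OO....
...O......
O.....O...
........OO
Generation 2: 23 live cells
.......O..
........OO
........O.
O..O..OO.O
.OOOOO....
.OOOOO....
.........O
.......OOO
Generation 3: 24 live cells
.......OO.
.......OOO
O.........
OO.O.OOOOO
..........
OO...O....
O.OOO....O
.......O.O
Generation 4: 32 live cells
......O...
.......O.O
.O......OO
OO....OOOO
..O.OO.OO.
OOOOO....O
..OOO...OO
O..O...O.O
Generation 5: 28 live cells
O.....OO.O
O......O.O
OO....O...
.OO..OO...
OO..OO...O
O......O..
O.........
O.OOO..O.O
Population at generation 5: 28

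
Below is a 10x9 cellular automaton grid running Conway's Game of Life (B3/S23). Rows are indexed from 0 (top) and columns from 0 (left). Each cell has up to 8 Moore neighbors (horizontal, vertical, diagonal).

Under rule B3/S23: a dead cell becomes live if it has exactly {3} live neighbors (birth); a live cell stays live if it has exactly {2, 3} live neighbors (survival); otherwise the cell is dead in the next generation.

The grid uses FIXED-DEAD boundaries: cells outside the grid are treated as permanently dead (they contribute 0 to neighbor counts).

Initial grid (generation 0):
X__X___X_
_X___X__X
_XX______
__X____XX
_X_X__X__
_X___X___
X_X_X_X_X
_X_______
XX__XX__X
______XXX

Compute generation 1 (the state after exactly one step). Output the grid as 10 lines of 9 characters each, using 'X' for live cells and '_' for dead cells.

Simulating step by step:
Generation 0 (given above): 30 live cells
Generation 1: 34 live cells
(generation 1 grid is the final answer)

Answer: _________
XX_______
_XX____XX
___X___X_
_X____XX_
XX_XXXXX_
X_X__X___
__XXX__X_
XX___XX_X
_____XXXX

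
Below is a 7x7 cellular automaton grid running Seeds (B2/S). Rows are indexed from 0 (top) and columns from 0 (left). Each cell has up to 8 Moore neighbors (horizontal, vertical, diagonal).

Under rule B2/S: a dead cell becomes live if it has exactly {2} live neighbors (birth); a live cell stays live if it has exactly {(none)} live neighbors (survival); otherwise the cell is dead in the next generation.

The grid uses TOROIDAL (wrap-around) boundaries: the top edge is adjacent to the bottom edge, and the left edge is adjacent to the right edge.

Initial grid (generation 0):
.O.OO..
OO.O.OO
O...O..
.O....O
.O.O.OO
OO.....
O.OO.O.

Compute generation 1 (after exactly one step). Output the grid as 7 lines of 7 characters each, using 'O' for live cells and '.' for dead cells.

Answer: .......
.......
...O...
...O...
....O..
.......
.......

Derivation:
Simulating step by step:
Generation 0 (given above): 22 live cells
Generation 1: 3 live cells
(generation 1 grid is the final answer)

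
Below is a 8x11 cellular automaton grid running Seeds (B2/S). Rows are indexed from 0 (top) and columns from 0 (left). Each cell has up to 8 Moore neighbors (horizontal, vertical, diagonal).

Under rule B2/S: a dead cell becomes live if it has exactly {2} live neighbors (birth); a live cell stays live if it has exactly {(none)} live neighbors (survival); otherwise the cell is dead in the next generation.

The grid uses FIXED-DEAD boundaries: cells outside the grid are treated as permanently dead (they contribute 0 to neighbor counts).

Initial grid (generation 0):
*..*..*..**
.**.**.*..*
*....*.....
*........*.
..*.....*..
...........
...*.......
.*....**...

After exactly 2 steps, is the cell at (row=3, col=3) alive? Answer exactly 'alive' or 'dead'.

Answer: alive

Derivation:
Simulating step by step:
Generation 0 (given above): 21 live cells
Generation 1: 17 live cells
.......**..
........*..
..**....***
........*..
.*.......*.
..**.......
..*...**...
..*........
Generation 2: 16 live cells
.........*.
..**......*
...........
.*.*...*...
...*....*..
......***..
...........
.*.*..**...

Cell (3,3) at generation 2: 1 -> alive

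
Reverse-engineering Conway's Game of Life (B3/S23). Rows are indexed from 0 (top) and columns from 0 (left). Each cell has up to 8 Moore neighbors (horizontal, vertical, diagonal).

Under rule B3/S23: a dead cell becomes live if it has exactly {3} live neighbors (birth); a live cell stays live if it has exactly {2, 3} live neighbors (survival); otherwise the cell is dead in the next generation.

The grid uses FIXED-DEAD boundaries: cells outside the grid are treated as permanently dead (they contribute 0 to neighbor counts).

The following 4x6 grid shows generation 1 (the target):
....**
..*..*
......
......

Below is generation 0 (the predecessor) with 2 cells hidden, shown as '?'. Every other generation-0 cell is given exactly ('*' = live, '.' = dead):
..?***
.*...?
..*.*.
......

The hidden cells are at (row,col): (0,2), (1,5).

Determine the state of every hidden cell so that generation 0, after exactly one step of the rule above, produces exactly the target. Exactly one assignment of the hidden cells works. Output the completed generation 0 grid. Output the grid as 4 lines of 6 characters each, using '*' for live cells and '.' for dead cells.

Hidden generation-0 cells (in order): (0,2), (1,5).
A hidden cell only influences target cells in its own 3x3 neighborhood. Try each of the 2^2 = 4 assignments, step the completed generation 0 forward once under B3/S23, and compare with the target:
  (0,2)=. (1,5)=. -> step gives (0,5)='.' but target has '*' -> reject
  (0,2)=. (1,5)=* -> step reproduces the target at every cell -> ACCEPT
  (0,2)=* (1,5)=. -> step gives (0,2)='*' but target has '.' -> reject
  (0,2)=* (1,5)=* -> step gives (0,2)='*' but target has '.' -> reject
Unique solution: (0,2)=dead, (1,5)=live.
Check: live-neighbor counts of every cell in the completed generation 0:
112132
113453
121212
011211
Applying B3/S23 to generation 0 with these counts gives:
....**
..*..*
......
......
which matches the target exactly.

Answer: ...***
.*...*
..*.*.
......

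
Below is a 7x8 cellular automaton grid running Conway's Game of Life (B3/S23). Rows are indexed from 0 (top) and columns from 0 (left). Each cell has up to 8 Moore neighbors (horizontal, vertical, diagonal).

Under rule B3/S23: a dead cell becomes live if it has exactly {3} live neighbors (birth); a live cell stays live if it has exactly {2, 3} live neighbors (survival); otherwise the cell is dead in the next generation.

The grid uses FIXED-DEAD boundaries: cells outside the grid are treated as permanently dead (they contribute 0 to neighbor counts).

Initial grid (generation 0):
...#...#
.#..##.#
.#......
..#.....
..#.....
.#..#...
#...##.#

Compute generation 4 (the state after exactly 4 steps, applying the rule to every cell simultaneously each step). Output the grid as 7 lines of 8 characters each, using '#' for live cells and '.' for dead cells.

Simulating step by step:
Generation 0 (given above): 15 live cells
Generation 1: 18 live cells
....#.#.
..#.#.#.
.##.....
.##.....
.###....
.#.###..
....##..
Generation 2: 9 live cells
...#....
.##.....
........
#.......
#.......
.#...#..
...#.#..
Generation 3: 7 live cells
..#.....
..#.....
.#......
........
##......
....#...
....#...
Generation 4: 4 live cells
(generation 4 grid is the final answer)

Answer: ........
.##.....
........
##......
........
........
........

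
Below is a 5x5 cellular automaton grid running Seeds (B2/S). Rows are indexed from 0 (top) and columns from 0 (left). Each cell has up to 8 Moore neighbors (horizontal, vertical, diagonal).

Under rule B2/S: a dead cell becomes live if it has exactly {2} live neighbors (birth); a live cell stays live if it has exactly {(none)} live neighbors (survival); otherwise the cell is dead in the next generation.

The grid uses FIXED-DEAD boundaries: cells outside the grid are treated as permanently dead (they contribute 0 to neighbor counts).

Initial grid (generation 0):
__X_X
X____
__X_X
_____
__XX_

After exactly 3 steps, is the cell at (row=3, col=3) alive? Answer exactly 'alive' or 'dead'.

Simulating step by step:
Generation 0 (given above): 7 live cells
Generation 1: 8 live cells
_X_X_
__X_X
_X_X_
_X__X
_____
Generation 2: 5 live cells
____X
X____
X____
X__X_
_____
Generation 3: 2 live cells
_____
_X___
_____
_X___
_____

Cell (3,3) at generation 3: 0 -> dead

Answer: dead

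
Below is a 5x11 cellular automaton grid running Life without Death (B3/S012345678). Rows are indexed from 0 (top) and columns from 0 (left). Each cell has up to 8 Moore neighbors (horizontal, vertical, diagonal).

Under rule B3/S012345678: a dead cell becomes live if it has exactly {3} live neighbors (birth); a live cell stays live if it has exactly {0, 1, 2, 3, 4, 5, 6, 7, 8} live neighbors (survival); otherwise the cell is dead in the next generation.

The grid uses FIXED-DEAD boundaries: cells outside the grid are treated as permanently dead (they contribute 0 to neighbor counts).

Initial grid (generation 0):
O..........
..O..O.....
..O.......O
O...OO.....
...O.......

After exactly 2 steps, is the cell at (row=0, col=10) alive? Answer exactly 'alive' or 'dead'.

Simulating step by step:
Generation 0 (given above): 9 live cells
Generation 1: 16 live cells
O..........
.OO..O.....
.OOOOO....O
O..OOO.....
...OO......
Generation 2: 22 live cells
OO.........
OOO..O.....
OOOOOOO...O
OO.OOO.....
...OOO.....

Cell (0,10) at generation 2: 0 -> dead

Answer: dead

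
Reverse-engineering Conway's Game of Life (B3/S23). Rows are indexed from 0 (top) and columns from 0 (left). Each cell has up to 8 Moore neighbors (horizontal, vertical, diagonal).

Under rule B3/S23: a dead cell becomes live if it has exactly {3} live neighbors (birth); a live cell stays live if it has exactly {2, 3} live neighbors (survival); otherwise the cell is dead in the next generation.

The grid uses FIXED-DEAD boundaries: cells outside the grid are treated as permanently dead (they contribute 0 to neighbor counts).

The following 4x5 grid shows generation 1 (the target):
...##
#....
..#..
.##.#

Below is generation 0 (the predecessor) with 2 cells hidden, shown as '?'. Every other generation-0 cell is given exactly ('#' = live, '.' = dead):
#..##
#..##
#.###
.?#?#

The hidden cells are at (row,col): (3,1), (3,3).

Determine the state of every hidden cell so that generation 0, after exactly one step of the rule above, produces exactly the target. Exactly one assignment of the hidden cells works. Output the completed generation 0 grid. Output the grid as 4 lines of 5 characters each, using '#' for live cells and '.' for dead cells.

Answer: #..##
#..##
#.###
..#.#

Derivation:
Hidden generation-0 cells (in order): (3,1), (3,3).
A hidden cell only influences target cells in its own 3x3 neighborhood. Try each of the 2^2 = 4 assignments, step the completed generation 0 forward once under B3/S23, and compare with the target:
  (3,1)=. (3,3)=. -> step reproduces the target at every cell -> ACCEPT
  (3,1)=. (3,3)=# -> step gives (2,2)='.' but target has '#' -> reject
  (3,1)=# (3,3)=. -> step gives (2,0)='#' but target has '.' -> reject
  (3,1)=# (3,3)=# -> step gives (2,0)='#' but target has '.' -> reject
Unique solution: (3,1)=dead, (3,3)=dead.
Check: live-neighbor counts of every cell in the completed generation 0:
12233
24465
14364
13252
Applying B3/S23 to generation 0 with these counts gives:
...##
#....
..#..
.##.#
which matches the target exactly.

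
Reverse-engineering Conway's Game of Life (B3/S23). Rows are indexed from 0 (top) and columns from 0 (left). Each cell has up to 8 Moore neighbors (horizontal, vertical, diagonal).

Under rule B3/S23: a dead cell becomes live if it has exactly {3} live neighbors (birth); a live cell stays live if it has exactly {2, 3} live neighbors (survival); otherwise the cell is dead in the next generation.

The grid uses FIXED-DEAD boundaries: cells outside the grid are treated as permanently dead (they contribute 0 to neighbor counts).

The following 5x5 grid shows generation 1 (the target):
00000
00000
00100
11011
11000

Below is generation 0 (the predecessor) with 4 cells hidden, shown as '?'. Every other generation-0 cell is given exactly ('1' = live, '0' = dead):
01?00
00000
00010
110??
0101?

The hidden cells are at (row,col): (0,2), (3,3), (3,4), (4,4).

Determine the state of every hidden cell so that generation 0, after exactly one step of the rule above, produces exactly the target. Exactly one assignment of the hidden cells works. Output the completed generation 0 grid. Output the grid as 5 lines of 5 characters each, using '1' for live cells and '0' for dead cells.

Answer: 01000
00000
00010
11010
01010

Derivation:
Hidden generation-0 cells (in order): (0,2), (3,3), (3,4), (4,4).
A hidden cell only influences target cells in its own 3x3 neighborhood. Try each of the 2^4 = 16 assignments, step the completed generation 0 forward once under B3/S23, and compare with the target:
  (0,2)=0 (3,3)=0 (3,4)=0 (4,4)=0 -> step gives (2,2)='0' but target has '1' -> reject
  (0,2)=0 (3,3)=0 (3,4)=0 (4,4)=1 -> step gives (2,2)='0' but target has '1' -> reject
  (0,2)=0 (3,3)=0 (3,4)=1 (4,4)=0 -> step gives (2,2)='0' but target has '1' -> reject
  (0,2)=0 (3,3)=0 (3,4)=1 (4,4)=1 -> step gives (2,2)='0' but target has '1' -> reject
  (0,2)=0 (3,3)=1 (3,4)=0 (4,4)=0 -> step reproduces the target at every cell -> ACCEPT
  (0,2)=0 (3,3)=1 (3,4)=0 (4,4)=1 -> step gives (3,4)='0' but target has '1' -> reject
  (0,2)=0 (3,3)=1 (3,4)=1 (4,4)=0 -> step gives (2,3)='1' but target has '0' -> reject
  (0,2)=0 (3,3)=1 (3,4)=1 (4,4)=1 -> step gives (2,3)='1' but target has '0' -> reject
  (0,2)=1 (3,3)=0 (3,4)=0 (4,4)=0 -> step gives (1,2)='1' but target has '0' -> reject
  (0,2)=1 (3,3)=0 (3,4)=0 (4,4)=1 -> step gives (1,2)='1' but target has '0' -> reject
  (0,2)=1 (3,3)=0 (3,4)=1 (4,4)=0 -> step gives (1,2)='1' but target has '0' -> reject
  (0,2)=1 (3,3)=0 (3,4)=1 (4,4)=1 -> step gives (1,2)='1' but target has '0' -> reject
  (0,2)=1 (3,3)=1 (3,4)=0 (4,4)=0 -> step gives (1,2)='1' but target has '0' -> reject
  (0,2)=1 (3,3)=1 (3,4)=0 (4,4)=1 -> step gives (1,2)='1' but target has '0' -> reject
  (0,2)=1 (3,3)=1 (3,4)=1 (4,4)=0 -> step gives (1,2)='1' but target has '0' -> reject
  (0,2)=1 (3,3)=1 (3,4)=1 (4,4)=1 -> step gives (1,2)='1' but target has '0' -> reject
Unique solution: (0,2)=dead, (3,3)=live, (3,4)=dead, (4,4)=dead.
Check: live-neighbor counts of every cell in the completed generation 0:
10100
11211
22312
22523
32412
Applying B3/S23 to generation 0 with these counts gives:
00000
00000
00100
11011
11000
which matches the target exactly.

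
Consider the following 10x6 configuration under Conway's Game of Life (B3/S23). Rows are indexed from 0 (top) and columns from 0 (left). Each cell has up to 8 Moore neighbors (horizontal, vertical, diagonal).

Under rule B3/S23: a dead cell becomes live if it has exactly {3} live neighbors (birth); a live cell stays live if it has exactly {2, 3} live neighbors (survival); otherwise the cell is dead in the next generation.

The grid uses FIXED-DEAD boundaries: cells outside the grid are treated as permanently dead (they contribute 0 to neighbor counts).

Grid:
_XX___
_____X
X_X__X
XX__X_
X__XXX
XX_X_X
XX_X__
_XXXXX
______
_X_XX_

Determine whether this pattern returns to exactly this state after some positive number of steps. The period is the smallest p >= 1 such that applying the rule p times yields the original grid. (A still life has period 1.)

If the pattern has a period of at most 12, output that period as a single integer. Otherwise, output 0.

Answer: 0

Derivation:
Simulating and comparing each generation to the original:
Gen 0 (original, given above): 28 live cells
Gen 1: 17 live cells, differs from original
Gen 2: 19 live cells, differs from original
Gen 3: 15 live cells, differs from original
Gen 4: 12 live cells, differs from original
Gen 5: 13 live cells, differs from original
Gen 6: 9 live cells, differs from original
Gen 7: 13 live cells, differs from original
Gen 8: 9 live cells, differs from original
Gen 9: 9 live cells, differs from original
Gen 10: 8 live cells, differs from original
Gen 11: 7 live cells, differs from original
Gen 12: 7 live cells, differs from original
No period found within 12 steps.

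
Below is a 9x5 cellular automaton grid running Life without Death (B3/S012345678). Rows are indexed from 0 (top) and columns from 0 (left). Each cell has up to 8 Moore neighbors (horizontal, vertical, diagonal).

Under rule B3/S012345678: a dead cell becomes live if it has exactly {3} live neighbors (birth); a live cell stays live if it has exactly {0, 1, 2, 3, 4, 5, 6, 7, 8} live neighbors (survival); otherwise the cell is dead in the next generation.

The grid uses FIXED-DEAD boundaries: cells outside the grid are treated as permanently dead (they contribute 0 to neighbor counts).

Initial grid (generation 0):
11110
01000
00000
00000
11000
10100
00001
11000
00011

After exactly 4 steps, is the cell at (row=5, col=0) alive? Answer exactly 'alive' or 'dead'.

Simulating step by step:
Generation 0 (given above): 14 live cells
Generation 1: 18 live cells
11110
11000
00000
00000
11000
10100
10001
11011
00011
Generation 2: 21 live cells
11110
11000
00000
00000
11000
10100
10101
11111
00111
Generation 3: 22 live cells
11110
11000
00000
00000
11000
10110
10101
11111
00111
Generation 4: 23 live cells
11110
11000
00000
00000
11100
10110
10101
11111
00111

Cell (5,0) at generation 4: 1 -> alive

Answer: alive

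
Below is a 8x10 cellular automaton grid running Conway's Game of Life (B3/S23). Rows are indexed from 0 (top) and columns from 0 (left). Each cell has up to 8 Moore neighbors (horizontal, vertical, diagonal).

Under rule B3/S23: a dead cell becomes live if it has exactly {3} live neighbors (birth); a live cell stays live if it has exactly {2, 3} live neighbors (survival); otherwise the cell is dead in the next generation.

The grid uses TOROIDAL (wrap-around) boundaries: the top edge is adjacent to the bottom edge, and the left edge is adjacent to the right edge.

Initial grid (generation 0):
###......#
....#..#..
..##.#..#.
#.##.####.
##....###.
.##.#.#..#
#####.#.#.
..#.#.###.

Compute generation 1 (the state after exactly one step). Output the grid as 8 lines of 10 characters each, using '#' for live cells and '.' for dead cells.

Answer: ###..##..#
#...#...##
.##..#..##
#..#.#....
....#.....
....#.#...
#...#.#.#.
....#.#.#.

Derivation:
Simulating step by step:
Generation 0 (given above): 39 live cells
Generation 1: 28 live cells
(generation 1 grid is the final answer)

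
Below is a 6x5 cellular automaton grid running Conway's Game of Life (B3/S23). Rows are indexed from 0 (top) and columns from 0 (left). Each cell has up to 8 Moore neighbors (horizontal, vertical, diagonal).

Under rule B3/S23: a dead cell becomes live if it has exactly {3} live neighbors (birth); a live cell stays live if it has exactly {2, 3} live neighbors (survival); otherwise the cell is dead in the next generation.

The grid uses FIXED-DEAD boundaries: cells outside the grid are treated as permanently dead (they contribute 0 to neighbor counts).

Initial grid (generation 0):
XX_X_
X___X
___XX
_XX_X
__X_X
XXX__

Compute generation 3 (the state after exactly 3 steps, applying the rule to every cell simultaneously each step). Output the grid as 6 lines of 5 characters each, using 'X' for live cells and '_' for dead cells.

Answer: _____
_____
_____
_X___
X_X__
_X___

Derivation:
Simulating step by step:
Generation 0 (given above): 15 live cells
Generation 1: 16 live cells
XX___
XXX_X
_XX_X
_XX_X
X____
_XXX_
Generation 2: 8 live cells
X_X__
_____
____X
X_X__
X____
_XX__
Generation 3: 4 live cells
(generation 3 grid is the final answer)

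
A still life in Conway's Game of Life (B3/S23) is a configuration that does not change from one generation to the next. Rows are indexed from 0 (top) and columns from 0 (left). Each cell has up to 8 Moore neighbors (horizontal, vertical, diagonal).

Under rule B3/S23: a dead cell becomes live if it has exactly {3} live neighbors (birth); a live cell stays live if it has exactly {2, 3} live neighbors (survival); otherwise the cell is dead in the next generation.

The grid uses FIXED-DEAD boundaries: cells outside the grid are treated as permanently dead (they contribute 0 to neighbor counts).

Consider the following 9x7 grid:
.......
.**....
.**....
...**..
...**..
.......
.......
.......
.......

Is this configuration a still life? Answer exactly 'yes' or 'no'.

Compute generation 1 and compare to generation 0 (given above):
Generation 1:
.......
.**....
.*.....
....*..
...**..
.......
.......
.......
.......
Cell (2,2) differs: gen0=1 vs gen1=0 -> NOT a still life.

Answer: no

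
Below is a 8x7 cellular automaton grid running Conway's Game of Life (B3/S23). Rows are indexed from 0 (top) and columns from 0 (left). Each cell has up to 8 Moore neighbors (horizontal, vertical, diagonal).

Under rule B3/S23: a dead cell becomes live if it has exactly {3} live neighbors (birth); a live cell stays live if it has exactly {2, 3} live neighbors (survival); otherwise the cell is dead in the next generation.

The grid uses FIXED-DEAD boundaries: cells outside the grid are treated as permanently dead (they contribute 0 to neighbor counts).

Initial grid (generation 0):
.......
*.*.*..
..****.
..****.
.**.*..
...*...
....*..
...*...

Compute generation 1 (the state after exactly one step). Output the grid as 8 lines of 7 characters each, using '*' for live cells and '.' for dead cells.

Simulating step by step:
Generation 0 (given above): 17 live cells
Generation 1: 11 live cells
(generation 1 grid is the final answer)

Answer: .......
.**.**.
.......
.......
.*...*.
..***..
...**..
.......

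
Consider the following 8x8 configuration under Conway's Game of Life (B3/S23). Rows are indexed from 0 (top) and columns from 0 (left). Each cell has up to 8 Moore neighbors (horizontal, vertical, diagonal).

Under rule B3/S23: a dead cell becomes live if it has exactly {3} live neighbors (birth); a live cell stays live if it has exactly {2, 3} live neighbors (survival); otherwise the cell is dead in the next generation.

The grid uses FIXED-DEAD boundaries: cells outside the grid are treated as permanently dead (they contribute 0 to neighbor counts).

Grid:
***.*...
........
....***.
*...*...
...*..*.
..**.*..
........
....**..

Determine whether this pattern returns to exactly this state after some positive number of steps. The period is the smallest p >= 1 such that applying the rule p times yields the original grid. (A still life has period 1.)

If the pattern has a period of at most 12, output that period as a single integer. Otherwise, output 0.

Simulating and comparing each generation to the original:
Gen 0 (original, given above): 16 live cells
Gen 1: 17 live cells, differs from original
Gen 2: 12 live cells, differs from original
Gen 3: 12 live cells, differs from original
Gen 4: 11 live cells, differs from original
Gen 5: 9 live cells, differs from original
Gen 6: 8 live cells, differs from original
Gen 7: 10 live cells, differs from original
Gen 8: 7 live cells, differs from original
Gen 9: 7 live cells, differs from original
Gen 10: 8 live cells, differs from original
Gen 11: 9 live cells, differs from original
Gen 12: 10 live cells, differs from original
No period found within 12 steps.

Answer: 0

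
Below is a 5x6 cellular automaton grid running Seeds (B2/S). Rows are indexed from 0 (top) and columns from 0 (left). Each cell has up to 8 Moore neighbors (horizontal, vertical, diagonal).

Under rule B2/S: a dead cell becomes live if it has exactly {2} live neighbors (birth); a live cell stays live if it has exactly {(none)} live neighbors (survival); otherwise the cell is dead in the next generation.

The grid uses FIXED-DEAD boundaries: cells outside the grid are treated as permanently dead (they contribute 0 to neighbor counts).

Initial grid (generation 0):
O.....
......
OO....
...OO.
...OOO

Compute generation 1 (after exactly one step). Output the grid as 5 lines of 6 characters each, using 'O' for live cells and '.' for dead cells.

Simulating step by step:
Generation 0 (given above): 8 live cells
Generation 1: 6 live cells
(generation 1 grid is the final answer)

Answer: ......
......
..OOO.
OO....
..O...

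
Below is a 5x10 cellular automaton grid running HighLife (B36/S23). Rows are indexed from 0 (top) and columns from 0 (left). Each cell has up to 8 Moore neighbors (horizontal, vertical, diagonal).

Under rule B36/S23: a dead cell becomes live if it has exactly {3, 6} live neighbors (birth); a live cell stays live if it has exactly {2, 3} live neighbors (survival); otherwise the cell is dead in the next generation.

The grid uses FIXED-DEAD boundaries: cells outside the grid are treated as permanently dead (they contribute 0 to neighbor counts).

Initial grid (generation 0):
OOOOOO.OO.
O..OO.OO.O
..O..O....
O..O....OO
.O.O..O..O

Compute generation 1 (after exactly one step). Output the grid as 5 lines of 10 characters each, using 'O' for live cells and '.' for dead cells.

Simulating step by step:
Generation 0 (given above): 24 live cells
Generation 1: 22 live cells
(generation 1 grid is the final answer)

Answer: OOO..O.OO.
O......O..
.OO..OOO.O
.O.OO...OO
..O.....OO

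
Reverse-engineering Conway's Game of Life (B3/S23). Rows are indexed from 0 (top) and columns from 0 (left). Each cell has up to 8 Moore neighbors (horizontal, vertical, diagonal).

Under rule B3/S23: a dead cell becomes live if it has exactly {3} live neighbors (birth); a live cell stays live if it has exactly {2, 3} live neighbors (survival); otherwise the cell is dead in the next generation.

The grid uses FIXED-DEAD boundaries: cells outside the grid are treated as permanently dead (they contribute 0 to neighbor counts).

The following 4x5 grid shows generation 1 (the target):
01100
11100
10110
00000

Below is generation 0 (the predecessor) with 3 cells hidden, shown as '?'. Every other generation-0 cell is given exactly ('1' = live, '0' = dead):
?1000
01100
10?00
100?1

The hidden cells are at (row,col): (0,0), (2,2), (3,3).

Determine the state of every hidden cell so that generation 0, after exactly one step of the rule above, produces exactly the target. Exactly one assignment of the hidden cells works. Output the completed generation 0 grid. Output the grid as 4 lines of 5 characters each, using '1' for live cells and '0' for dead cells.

Answer: 01000
01100
10000
10011

Derivation:
Hidden generation-0 cells (in order): (0,0), (2,2), (3,3).
A hidden cell only influences target cells in its own 3x3 neighborhood. Try each of the 2^3 = 8 assignments, step the completed generation 0 forward once under B3/S23, and compare with the target:
  (0,0)=0 (2,2)=0 (3,3)=0 -> step gives (2,2)='0' but target has '1' -> reject
  (0,0)=0 (2,2)=0 (3,3)=1 -> step reproduces the target at every cell -> ACCEPT
  (0,0)=0 (2,2)=1 (3,3)=0 -> step gives (1,1)='0' but target has '1' -> reject
  (0,0)=0 (2,2)=1 (3,3)=1 -> step gives (1,1)='0' but target has '1' -> reject
  (0,0)=1 (2,2)=0 (3,3)=0 -> step gives (0,0)='1' but target has '0' -> reject
  (0,0)=1 (2,2)=0 (3,3)=1 -> step gives (0,0)='1' but target has '0' -> reject
  (0,0)=1 (2,2)=1 (3,3)=0 -> step gives (0,0)='1' but target has '0' -> reject
  (0,0)=1 (2,2)=1 (3,3)=1 -> step gives (0,0)='1' but target has '0' -> reject
Unique solution: (0,0)=dead, (2,2)=dead, (3,3)=live.
Check: live-neighbor counts of every cell in the completed generation 0:
22310
33210
24332
12111
Applying B3/S23 to generation 0 with these counts gives:
01100
11100
10110
00000
which matches the target exactly.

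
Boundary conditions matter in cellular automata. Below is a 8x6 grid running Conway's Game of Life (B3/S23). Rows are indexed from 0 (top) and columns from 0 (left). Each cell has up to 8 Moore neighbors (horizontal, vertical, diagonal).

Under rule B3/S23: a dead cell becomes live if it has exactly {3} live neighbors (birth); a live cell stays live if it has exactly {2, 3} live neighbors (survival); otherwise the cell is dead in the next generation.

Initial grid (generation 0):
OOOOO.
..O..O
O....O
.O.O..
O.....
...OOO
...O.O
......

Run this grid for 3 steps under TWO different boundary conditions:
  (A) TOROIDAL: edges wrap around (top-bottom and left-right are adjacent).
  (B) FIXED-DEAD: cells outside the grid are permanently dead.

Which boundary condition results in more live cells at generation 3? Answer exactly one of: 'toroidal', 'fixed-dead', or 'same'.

Under TOROIDAL boundary, generation 3:
......
..O..O
...OO.
......
..OO..
.O.O..
.OO...
..OO..
Population = 12

Under FIXED-DEAD boundary, generation 3:
.OOOO.
......
.O....
....O.
.OOOO.
...OO.
......
......
Population = 12

Comparison: toroidal=12, fixed-dead=12 -> same

Answer: same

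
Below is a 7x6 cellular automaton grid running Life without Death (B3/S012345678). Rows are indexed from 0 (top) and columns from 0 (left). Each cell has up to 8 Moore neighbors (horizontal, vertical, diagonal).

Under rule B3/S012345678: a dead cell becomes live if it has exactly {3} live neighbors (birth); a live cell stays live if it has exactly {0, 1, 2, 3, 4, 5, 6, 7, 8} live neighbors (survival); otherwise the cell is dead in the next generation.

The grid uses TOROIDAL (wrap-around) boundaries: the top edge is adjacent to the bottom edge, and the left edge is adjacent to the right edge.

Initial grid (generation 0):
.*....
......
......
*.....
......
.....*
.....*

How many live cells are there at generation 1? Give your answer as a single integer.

Simulating step by step:
Generation 0 (given above): 4 live cells
Generation 1: 5 live cells
.*....
......
......
*.....
......
.....*
*....*
Population at generation 1: 5

Answer: 5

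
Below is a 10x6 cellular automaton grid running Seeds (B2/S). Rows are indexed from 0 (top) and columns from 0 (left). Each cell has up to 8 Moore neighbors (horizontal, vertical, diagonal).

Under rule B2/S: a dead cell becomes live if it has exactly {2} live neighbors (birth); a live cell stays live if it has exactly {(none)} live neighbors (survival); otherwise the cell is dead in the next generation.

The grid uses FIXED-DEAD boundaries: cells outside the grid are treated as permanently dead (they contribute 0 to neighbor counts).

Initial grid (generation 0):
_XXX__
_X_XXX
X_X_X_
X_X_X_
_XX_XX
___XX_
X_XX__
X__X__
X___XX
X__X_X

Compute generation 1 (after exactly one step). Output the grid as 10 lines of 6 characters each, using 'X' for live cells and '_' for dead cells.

Answer: X____X
______
______
______
X_____
X_____
______
_____X
__X___
_X____

Derivation:
Simulating step by step:
Generation 0 (given above): 30 live cells
Generation 1: 7 live cells
(generation 1 grid is the final answer)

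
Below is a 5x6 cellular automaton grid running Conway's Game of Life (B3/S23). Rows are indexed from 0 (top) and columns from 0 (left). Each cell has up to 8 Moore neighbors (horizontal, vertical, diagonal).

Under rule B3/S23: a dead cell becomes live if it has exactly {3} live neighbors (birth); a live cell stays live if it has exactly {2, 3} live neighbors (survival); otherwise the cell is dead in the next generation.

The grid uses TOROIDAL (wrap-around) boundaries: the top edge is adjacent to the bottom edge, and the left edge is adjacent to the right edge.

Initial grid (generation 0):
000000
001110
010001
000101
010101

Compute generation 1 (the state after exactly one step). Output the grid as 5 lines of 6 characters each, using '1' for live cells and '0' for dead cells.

Answer: 000000
001110
100001
000001
101000

Derivation:
Simulating step by step:
Generation 0 (given above): 10 live cells
Generation 1: 8 live cells
(generation 1 grid is the final answer)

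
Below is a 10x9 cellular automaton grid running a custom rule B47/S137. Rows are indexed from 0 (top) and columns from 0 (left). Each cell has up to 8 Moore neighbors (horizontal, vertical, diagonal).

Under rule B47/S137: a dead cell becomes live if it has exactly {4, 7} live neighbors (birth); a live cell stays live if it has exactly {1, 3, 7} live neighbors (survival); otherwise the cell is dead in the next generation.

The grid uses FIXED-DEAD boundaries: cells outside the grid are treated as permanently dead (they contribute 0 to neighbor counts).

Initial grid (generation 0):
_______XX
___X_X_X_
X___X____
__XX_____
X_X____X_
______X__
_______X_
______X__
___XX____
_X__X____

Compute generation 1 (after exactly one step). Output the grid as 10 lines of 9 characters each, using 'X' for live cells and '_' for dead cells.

Simulating step by step:
Generation 0 (given above): 19 live cells
Generation 1: 8 live cells
(generation 1 grid is the final answer)

Answer: _________
___X_X___
___XX____
_X_X_____
_______X_
_________
_________
______X__
_________
_________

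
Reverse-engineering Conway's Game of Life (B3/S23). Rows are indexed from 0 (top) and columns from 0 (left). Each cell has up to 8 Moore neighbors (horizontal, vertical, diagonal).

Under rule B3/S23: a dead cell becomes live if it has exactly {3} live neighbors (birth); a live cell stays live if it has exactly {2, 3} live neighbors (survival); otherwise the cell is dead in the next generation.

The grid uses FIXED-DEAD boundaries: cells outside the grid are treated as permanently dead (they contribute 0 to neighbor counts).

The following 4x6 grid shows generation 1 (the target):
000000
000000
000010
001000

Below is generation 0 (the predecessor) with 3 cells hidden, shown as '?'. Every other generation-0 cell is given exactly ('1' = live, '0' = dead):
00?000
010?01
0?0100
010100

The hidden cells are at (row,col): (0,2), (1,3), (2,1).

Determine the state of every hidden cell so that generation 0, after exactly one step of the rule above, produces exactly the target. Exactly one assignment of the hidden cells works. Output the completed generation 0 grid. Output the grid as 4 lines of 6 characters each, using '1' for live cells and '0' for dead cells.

Hidden generation-0 cells (in order): (0,2), (1,3), (2,1).
A hidden cell only influences target cells in its own 3x3 neighborhood. Try each of the 2^3 = 8 assignments, step the completed generation 0 forward once under B3/S23, and compare with the target:
  (0,2)=0 (1,3)=0 (2,1)=0 -> step reproduces the target at every cell -> ACCEPT
  (0,2)=0 (1,3)=0 (2,1)=1 -> step gives (1,2)='1' but target has '0' -> reject
  (0,2)=0 (1,3)=1 (2,1)=0 -> step gives (1,2)='1' but target has '0' -> reject
  (0,2)=0 (1,3)=1 (2,1)=1 -> step gives (1,4)='1' but target has '0' -> reject
  (0,2)=1 (1,3)=0 (2,1)=0 -> step gives (1,2)='1' but target has '0' -> reject
  (0,2)=1 (1,3)=0 (2,1)=1 -> step gives (1,1)='1' but target has '0' -> reject
  (0,2)=1 (1,3)=1 (2,1)=0 -> step gives (0,2)='1' but target has '0' -> reject
  (0,2)=1 (1,3)=1 (2,1)=1 -> step gives (0,2)='1' but target has '0' -> reject
Unique solution: (0,2)=dead, (1,3)=dead, (2,1)=dead.
Check: live-neighbor counts of every cell in the completed generation 0:
111011
102120
224131
103120
Applying B3/S23 to generation 0 with these counts gives:
000000
000000
000010
001000
which matches the target exactly.

Answer: 000000
010001
000100
010100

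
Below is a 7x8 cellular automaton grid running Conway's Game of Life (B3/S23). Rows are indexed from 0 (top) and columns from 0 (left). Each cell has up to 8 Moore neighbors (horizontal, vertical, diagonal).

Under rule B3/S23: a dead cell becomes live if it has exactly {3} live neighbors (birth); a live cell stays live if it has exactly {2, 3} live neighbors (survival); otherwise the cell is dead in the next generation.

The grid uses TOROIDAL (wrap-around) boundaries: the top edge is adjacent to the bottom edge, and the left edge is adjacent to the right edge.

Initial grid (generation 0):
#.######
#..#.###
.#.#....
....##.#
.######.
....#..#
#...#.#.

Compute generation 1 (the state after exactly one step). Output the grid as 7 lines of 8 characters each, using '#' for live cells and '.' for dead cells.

Answer: ..#.....
........
..##....
##......
#.#....#
###....#
##......

Derivation:
Simulating step by step:
Generation 0 (given above): 28 live cells
Generation 1: 14 live cells
(generation 1 grid is the final answer)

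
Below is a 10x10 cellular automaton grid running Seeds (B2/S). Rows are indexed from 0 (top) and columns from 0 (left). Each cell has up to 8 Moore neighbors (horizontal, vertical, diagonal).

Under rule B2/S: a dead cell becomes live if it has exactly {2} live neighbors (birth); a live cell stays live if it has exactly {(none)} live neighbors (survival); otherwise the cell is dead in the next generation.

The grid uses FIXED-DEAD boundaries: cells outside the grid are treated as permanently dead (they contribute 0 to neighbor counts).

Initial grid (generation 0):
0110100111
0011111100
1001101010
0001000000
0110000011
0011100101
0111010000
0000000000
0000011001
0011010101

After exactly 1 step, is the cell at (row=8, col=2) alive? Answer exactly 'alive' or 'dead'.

Answer: alive

Derivation:
Simulating step by step:
Generation 0 (given above): 39 live cells
Generation 1: 15 live cells
0000000000
1000000000
0100000000
1000010000
0000000100
1000011000
0000001010
0101000000
0011000100
0000000000

Cell (8,2) at generation 1: 1 -> alive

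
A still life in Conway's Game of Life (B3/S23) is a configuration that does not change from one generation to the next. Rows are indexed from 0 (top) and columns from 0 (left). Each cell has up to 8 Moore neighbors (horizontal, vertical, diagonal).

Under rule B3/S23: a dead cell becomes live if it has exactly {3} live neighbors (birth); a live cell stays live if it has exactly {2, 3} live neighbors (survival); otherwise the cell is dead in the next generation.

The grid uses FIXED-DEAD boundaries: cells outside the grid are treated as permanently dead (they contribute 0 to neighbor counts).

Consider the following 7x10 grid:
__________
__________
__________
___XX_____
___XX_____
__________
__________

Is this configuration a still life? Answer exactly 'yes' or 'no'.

Answer: yes

Derivation:
Compute generation 1 and compare to generation 0 (given above):
Generation 1:
__________
__________
__________
___XX_____
___XX_____
__________
__________
The grids are IDENTICAL -> still life.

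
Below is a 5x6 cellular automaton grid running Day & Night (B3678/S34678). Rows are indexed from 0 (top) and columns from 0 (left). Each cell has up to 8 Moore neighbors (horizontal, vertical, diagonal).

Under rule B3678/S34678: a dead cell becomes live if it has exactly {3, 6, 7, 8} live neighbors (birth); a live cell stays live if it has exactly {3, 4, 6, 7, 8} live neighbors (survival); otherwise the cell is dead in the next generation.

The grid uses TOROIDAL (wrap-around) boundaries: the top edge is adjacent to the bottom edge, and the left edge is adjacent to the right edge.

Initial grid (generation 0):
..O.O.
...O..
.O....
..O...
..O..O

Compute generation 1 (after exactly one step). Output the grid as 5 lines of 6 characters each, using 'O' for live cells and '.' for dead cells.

Answer: ......
..O...
..O...
.O....
.O....

Derivation:
Simulating step by step:
Generation 0 (given above): 7 live cells
Generation 1: 4 live cells
(generation 1 grid is the final answer)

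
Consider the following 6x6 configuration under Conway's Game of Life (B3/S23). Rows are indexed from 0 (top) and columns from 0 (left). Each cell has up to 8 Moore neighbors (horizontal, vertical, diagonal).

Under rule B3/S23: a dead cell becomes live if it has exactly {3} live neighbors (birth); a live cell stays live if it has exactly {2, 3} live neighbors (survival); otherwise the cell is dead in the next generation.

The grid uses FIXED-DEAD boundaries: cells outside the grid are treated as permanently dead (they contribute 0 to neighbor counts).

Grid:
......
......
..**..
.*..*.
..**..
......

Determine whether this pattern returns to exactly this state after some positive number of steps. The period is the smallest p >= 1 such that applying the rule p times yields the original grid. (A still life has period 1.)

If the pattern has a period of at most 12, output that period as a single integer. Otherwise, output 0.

Simulating and comparing each generation to the original:
Gen 0 (original, given above): 6 live cells
Gen 1: 6 live cells, MATCHES original -> period = 1

Answer: 1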